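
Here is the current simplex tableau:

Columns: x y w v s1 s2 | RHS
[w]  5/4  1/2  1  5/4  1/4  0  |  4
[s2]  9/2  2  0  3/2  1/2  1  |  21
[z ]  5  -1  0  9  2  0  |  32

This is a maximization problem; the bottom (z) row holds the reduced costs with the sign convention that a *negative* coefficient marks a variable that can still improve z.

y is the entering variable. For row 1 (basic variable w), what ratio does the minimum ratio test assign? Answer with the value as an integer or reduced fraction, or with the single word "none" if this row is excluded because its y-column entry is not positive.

8

Ratio = RHS / (y entry) = 4 / (1/2) = 8.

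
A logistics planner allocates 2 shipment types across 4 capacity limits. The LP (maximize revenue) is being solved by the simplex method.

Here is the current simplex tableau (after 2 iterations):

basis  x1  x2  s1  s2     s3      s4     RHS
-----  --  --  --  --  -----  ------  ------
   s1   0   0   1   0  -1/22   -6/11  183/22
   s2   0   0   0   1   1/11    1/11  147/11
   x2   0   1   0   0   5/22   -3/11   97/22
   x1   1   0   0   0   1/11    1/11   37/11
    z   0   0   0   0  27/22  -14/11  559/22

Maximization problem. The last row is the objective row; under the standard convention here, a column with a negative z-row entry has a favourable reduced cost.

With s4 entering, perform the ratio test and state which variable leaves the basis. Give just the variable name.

x1

Ratios: row 1 (s1): entry -6/11 ≤ 0, skip; row 2 (s2): (147/11)/(1/11) = 147; row 3 (x2): entry -3/11 ≤ 0, skip; row 4 (x1): (37/11)/(1/11) = 37.
Minimum ratio 37 is in the x1 row, so x1 leaves.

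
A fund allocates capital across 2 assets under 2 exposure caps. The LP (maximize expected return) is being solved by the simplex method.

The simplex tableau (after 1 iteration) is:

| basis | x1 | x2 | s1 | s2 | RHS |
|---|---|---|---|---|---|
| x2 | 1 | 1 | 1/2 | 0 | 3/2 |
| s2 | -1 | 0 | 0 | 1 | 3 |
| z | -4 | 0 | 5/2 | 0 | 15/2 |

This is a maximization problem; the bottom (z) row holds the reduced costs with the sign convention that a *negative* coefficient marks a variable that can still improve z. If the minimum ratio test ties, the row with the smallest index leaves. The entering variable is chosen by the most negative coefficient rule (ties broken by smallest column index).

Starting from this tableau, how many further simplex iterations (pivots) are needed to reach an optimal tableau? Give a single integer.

1

pivot: x1 in, x2 out → z = 27/2
No improving column remains; optimal.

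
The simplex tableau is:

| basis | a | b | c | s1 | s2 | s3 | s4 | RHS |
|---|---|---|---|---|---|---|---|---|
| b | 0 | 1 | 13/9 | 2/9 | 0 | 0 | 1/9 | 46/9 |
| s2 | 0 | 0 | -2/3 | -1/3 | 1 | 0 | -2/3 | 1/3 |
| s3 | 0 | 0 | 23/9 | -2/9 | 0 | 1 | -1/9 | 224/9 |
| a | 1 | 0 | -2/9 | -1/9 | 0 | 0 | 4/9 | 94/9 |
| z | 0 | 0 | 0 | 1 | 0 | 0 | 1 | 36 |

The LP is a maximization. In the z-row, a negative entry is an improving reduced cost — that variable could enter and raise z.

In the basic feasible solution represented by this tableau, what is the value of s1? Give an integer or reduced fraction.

0

s1 is nonbasic (not in the basis column), so its value in the current BFS is 0.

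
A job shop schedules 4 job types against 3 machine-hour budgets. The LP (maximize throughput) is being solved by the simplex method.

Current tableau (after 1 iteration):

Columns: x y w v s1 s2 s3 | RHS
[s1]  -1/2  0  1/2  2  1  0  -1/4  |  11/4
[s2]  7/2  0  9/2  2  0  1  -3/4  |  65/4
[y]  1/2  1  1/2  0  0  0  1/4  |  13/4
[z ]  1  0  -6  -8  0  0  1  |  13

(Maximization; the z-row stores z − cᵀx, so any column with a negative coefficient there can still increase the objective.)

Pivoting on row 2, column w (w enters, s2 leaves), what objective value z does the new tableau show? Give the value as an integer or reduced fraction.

104/3

Minimum ratio for w: (65/4)/(9/2) = 65/18.
z changes by −(z-row coeff of w)·ratio = −(-6)·(65/18) = 65/3.
New z = 13 + (65/3) = 104/3.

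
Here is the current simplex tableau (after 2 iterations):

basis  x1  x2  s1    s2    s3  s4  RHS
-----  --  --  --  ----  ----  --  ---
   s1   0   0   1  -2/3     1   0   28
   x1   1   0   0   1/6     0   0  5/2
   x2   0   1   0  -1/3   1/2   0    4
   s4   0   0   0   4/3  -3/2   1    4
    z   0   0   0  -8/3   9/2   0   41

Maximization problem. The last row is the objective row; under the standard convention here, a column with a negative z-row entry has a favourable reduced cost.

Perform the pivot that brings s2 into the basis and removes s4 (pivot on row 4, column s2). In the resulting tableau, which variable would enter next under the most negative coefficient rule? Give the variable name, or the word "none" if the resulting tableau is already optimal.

Pivot element 4/3. New z-row = old z-row − (-8/3)·(row 4/(4/3)).
Updated z-row coefficients: x1: 0, x2: 0, s1: 0, s2: 0, s3: 3/2, s4: 2.
No coefficient is strictly negative; the tableau after this pivot is optimal.

none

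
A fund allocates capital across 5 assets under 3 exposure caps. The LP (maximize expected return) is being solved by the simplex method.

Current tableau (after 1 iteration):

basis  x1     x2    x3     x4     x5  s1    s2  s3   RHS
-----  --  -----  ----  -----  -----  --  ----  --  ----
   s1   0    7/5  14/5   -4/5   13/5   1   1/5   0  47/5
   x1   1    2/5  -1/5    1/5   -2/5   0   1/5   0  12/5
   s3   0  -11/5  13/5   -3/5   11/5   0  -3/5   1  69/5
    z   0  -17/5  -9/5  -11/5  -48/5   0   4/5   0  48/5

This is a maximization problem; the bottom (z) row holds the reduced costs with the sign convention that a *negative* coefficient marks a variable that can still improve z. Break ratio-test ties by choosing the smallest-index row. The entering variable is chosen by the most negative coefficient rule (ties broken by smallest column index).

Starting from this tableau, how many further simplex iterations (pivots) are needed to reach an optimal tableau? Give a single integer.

pivot: x5 in, s1 out → z = 576/13
pivot: x4 in, x1 out → z = 302
No improving column remains; optimal.

2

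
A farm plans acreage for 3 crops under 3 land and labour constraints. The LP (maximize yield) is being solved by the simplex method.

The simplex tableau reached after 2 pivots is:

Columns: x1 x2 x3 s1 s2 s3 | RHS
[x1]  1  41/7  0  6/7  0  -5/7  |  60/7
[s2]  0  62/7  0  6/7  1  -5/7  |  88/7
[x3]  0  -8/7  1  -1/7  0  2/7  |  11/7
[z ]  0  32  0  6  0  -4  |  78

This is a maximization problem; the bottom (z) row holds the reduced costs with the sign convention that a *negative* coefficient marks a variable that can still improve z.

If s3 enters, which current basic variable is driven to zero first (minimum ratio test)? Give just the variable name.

x3

Ratios: row 1 (x1): entry -5/7 ≤ 0, skip; row 2 (s2): entry -5/7 ≤ 0, skip; row 3 (x3): (11/7)/(2/7) = 11/2.
Minimum ratio 11/2 is in the x3 row, so x3 leaves.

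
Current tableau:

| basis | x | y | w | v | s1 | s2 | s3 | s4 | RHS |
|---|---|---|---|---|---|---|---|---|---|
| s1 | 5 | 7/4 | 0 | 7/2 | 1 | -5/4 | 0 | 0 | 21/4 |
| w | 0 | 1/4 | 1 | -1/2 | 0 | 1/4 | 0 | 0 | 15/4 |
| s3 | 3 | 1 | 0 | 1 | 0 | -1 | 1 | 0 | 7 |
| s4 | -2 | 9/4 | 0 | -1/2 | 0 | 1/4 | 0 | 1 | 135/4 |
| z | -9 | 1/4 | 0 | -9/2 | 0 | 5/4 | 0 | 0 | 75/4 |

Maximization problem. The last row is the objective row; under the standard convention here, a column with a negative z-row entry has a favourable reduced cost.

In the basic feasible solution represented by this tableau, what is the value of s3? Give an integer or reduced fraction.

s3 is basic (row 3); its value is the RHS of that row: 7.

7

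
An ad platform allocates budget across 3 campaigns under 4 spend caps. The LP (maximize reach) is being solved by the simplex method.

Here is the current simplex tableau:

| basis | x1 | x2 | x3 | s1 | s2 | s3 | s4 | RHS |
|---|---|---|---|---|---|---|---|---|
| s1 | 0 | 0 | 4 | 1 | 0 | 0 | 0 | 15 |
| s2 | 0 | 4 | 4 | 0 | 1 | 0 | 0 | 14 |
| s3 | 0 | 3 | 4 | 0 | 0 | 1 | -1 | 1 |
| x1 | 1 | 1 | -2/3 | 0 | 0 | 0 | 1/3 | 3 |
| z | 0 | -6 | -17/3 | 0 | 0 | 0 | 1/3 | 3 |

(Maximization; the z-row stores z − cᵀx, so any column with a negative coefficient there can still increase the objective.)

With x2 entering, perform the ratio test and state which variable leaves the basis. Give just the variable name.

s3

Ratios: row 1 (s1): entry 0 ≤ 0, skip; row 2 (s2): 14/4 = 7/2; row 3 (s3): 1/3 = 1/3; row 4 (x1): 3/1 = 3.
Minimum ratio 1/3 is in the s3 row, so s3 leaves.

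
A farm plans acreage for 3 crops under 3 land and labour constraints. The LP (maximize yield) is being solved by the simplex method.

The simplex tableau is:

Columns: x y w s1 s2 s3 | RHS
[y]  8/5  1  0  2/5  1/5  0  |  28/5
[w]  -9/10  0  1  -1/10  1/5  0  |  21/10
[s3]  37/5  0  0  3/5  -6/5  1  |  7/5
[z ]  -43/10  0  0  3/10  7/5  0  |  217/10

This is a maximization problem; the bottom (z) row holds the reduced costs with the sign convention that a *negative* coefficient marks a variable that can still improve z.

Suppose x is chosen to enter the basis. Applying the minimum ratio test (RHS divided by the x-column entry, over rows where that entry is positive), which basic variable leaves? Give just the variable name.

s3

Ratios: row 1 (y): (28/5)/(8/5) = 7/2; row 2 (w): entry -9/10 ≤ 0, skip; row 3 (s3): (7/5)/(37/5) = 7/37.
Minimum ratio 7/37 is in the s3 row, so s3 leaves.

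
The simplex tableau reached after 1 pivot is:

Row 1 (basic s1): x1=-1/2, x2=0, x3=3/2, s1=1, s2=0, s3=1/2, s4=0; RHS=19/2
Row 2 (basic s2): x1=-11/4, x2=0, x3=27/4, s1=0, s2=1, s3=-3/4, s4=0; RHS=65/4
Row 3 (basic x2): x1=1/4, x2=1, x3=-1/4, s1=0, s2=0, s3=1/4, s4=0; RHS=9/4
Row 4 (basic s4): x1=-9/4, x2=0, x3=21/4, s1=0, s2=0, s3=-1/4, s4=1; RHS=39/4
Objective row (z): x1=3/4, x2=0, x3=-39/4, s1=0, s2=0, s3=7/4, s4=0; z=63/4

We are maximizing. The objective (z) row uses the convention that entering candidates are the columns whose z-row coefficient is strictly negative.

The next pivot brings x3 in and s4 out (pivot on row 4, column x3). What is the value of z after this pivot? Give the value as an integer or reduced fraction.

Minimum ratio for x3: (39/4)/(21/4) = 13/7.
z changes by −(z-row coeff of x3)·ratio = −(-39/4)·(13/7) = 507/28.
New z = 63/4 + (507/28) = 237/7.

237/7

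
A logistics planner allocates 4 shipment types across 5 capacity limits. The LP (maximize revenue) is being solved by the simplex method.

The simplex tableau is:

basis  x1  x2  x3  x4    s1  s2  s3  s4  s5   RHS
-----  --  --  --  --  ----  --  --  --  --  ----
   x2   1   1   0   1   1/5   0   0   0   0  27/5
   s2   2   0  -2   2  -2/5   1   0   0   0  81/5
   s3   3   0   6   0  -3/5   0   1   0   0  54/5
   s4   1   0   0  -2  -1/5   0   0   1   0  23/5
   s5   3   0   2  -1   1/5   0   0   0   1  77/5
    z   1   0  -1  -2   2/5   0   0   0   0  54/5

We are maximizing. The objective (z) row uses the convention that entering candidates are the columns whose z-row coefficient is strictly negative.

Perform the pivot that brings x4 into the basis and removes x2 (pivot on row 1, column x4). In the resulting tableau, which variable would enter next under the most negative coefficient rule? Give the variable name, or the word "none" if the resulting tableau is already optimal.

x3

Pivot element 1. New z-row = old z-row − (-2)·(row 1/1).
Updated z-row coefficients: x1: 3, x2: 2, x3: -1, x4: 0, s1: 4/5, s2: 0, s3: 0, s4: 0, s5: 0.
The most negative is -1 in column x3, so x3 would enter next.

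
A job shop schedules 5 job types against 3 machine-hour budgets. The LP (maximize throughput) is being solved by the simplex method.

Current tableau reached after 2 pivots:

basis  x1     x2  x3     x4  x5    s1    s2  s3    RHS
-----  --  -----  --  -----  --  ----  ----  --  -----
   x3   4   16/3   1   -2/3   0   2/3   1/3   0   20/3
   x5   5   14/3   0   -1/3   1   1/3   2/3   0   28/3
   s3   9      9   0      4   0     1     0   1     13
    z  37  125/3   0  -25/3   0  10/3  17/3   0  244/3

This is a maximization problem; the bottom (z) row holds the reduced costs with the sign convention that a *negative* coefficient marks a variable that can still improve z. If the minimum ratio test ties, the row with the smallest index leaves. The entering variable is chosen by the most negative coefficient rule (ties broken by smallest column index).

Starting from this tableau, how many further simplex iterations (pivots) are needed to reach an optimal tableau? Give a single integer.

pivot: x4 in, s3 out → z = 1301/12
No improving column remains; optimal.

1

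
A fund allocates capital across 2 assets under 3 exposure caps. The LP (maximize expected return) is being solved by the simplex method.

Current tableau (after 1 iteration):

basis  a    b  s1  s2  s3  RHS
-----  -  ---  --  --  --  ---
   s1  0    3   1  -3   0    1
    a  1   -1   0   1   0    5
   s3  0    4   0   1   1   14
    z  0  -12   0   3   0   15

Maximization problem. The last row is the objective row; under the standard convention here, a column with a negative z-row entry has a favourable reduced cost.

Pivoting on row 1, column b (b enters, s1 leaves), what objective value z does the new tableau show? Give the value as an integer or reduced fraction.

Minimum ratio for b: 1/3 = 1/3.
z changes by −(z-row coeff of b)·ratio = −(-12)·(1/3) = 4.
New z = 15 + 4 = 19.

19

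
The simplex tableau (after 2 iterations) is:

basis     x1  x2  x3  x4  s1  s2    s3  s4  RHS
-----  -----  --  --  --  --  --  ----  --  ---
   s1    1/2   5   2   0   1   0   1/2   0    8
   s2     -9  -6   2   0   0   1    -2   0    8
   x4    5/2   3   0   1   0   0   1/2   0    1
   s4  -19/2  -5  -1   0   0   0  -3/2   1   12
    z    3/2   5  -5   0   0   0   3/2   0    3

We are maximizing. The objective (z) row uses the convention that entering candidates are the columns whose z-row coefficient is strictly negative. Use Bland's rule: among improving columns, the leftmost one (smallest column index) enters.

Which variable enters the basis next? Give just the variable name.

x3

Objective-row coefficients: x1: 3/2, x2: 5, x3: -5, x4: 0, s1: 0, s2: 0, s3: 3/2, s4: 0.
Improving columns: x3. Bland's rule picks the smallest column index → x3.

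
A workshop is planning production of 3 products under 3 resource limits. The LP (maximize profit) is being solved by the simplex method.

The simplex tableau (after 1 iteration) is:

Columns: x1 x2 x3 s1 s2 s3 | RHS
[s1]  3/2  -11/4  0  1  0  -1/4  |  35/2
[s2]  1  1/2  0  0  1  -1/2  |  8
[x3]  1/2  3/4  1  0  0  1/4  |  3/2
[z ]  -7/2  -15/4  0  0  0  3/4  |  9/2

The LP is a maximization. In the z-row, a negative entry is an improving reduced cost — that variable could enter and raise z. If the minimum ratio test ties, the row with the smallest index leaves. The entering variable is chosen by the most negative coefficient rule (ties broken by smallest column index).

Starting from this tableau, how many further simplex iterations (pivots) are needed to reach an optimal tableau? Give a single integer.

2

pivot: x2 in, x3 out → z = 12
pivot: x1 in, x2 out → z = 15
No improving column remains; optimal.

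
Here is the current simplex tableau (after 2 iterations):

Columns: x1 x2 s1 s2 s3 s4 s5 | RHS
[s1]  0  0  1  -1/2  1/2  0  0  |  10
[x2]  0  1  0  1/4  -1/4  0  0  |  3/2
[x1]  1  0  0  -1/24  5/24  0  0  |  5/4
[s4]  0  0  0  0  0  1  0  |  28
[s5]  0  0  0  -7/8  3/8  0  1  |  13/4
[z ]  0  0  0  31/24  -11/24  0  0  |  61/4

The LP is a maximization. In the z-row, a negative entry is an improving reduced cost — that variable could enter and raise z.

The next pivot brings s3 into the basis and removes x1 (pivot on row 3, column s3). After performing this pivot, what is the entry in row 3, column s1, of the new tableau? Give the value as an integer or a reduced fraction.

Pivot element is row 3, column s3: 5/24.
Normalize row 3: new (row 3, s1) = 0/(5/24) = 0.
Row 3 is the pivot row, so the entry is 0.

0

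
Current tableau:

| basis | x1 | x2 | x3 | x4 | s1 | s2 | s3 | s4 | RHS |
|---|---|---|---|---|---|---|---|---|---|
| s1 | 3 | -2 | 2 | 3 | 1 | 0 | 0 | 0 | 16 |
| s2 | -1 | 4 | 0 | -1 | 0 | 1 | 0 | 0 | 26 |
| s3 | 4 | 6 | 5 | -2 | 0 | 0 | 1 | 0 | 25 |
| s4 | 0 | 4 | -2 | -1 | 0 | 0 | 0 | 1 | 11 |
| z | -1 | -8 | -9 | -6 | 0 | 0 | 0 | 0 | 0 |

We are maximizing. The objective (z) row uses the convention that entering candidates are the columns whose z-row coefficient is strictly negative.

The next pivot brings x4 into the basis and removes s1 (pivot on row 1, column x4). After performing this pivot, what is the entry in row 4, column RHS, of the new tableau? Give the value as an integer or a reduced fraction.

Pivot element is row 1, column x4: 3.
Normalize row 1: new (row 1, RHS) = 16/3 = 16/3.
row 4 ← row 4 − (-1)·(new row 1): 11 − (-1)·(16/3) = 49/3.

49/3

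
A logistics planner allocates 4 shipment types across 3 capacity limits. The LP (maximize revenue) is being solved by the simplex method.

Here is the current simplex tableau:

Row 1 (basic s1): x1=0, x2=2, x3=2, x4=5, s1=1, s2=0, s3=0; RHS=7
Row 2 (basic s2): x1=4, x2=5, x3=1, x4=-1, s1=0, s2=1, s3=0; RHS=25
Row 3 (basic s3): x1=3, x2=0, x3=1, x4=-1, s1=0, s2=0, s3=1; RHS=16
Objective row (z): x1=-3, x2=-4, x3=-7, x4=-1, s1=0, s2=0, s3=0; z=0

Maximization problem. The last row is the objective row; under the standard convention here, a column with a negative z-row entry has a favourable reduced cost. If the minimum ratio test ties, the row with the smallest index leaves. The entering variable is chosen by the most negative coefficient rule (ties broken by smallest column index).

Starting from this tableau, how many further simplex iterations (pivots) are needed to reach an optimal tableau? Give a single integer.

pivot: x3 in, s1 out → z = 49/2
pivot: x1 in, s3 out → z = 37
No improving column remains; optimal.

2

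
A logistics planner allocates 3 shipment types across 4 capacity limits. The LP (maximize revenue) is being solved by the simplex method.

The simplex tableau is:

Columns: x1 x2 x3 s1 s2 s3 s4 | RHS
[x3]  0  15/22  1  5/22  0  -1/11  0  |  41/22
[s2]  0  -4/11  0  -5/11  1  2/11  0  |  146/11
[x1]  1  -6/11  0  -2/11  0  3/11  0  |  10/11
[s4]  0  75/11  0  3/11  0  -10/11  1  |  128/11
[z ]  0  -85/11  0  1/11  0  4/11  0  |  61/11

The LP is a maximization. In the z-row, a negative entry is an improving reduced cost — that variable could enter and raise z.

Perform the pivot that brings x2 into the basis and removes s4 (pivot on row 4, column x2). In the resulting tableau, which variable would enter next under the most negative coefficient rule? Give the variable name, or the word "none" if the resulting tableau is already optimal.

Pivot element 75/11. New z-row = old z-row − (-85/11)·(row 4/(75/11)).
Updated z-row coefficients: x1: 0, x2: 0, x3: 0, s1: 2/5, s2: 0, s3: -2/3, s4: 17/15.
The most negative is -2/3 in column s3, so s3 would enter next.

s3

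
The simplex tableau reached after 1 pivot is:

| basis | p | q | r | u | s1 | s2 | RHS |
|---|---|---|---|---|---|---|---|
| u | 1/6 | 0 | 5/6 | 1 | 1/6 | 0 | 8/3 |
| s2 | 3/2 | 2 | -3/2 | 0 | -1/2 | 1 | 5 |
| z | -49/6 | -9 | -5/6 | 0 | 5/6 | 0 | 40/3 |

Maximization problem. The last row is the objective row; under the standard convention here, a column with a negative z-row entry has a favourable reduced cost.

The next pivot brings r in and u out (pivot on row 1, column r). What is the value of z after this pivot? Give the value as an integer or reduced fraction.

16

Minimum ratio for r: (8/3)/(5/6) = 16/5.
z changes by −(z-row coeff of r)·ratio = −(-5/6)·(16/5) = 8/3.
New z = 40/3 + (8/3) = 16.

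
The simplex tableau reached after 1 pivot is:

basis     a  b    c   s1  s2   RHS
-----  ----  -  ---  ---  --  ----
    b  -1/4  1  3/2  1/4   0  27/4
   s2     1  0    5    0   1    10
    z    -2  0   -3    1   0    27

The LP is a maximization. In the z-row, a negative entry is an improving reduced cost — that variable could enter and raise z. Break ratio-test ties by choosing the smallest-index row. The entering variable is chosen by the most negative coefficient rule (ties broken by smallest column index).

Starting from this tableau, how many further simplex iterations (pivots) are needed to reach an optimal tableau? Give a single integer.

pivot: c in, s2 out → z = 33
pivot: a in, c out → z = 47
No improving column remains; optimal.

2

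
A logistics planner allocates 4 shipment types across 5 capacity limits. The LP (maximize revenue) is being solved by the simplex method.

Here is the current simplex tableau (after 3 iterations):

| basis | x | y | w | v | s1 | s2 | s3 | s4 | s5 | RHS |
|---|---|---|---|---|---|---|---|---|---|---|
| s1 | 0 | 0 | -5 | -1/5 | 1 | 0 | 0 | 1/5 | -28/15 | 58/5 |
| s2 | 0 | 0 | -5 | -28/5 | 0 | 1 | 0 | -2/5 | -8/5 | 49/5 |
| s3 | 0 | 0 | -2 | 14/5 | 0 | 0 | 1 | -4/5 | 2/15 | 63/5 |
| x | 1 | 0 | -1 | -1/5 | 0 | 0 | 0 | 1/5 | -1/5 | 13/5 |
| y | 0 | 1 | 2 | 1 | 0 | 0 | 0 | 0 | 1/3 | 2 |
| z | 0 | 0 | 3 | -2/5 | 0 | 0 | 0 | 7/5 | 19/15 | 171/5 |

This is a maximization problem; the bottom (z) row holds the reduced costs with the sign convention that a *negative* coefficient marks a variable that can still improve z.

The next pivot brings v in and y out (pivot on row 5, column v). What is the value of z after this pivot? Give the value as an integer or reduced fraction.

35

Minimum ratio for v: 2/1 = 2.
z changes by −(z-row coeff of v)·ratio = −(-2/5)·2 = 4/5.
New z = 171/5 + (4/5) = 35.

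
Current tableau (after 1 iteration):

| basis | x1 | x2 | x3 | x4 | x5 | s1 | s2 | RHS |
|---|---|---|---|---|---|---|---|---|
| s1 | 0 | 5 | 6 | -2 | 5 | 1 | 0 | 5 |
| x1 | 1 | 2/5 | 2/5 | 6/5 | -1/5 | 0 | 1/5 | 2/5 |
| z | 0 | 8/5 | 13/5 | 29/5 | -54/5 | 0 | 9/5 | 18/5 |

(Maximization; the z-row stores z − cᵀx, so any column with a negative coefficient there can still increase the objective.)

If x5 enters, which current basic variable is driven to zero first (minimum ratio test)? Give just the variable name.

s1

Ratios: row 1 (s1): 5/5 = 1; row 2 (x1): entry -1/5 ≤ 0, skip.
Minimum ratio 1 is in the s1 row, so s1 leaves.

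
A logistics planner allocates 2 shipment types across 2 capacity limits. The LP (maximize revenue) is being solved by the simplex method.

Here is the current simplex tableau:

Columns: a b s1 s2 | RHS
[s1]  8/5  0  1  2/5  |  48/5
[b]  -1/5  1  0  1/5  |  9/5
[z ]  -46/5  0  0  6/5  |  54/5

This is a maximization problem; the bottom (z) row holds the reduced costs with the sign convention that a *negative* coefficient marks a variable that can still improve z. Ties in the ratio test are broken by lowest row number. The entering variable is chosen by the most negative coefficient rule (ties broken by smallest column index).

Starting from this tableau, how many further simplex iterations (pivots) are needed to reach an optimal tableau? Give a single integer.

pivot: a in, s1 out → z = 66
No improving column remains; optimal.

1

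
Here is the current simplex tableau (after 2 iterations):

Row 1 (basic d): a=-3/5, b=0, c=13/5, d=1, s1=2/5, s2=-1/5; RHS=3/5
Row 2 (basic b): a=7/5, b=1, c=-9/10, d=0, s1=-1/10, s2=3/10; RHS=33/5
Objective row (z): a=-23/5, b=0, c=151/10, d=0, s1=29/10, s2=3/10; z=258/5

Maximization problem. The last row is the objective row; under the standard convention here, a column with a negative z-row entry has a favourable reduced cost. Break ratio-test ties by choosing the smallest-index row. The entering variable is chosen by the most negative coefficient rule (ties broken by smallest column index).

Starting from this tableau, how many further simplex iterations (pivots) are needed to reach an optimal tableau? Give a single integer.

1

pivot: a in, b out → z = 513/7
No improving column remains; optimal.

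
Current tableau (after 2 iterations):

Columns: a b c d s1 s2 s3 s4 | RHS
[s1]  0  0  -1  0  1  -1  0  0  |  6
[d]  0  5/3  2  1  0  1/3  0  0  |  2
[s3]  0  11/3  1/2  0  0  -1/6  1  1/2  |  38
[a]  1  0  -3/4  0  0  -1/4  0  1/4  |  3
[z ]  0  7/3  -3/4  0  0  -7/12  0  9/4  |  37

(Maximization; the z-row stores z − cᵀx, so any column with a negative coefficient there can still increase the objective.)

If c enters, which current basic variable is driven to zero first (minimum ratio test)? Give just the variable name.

Ratios: row 1 (s1): entry -1 ≤ 0, skip; row 2 (d): 2/2 = 1; row 3 (s3): 38/(1/2) = 76; row 4 (a): entry -3/4 ≤ 0, skip.
Minimum ratio 1 is in the d row, so d leaves.

d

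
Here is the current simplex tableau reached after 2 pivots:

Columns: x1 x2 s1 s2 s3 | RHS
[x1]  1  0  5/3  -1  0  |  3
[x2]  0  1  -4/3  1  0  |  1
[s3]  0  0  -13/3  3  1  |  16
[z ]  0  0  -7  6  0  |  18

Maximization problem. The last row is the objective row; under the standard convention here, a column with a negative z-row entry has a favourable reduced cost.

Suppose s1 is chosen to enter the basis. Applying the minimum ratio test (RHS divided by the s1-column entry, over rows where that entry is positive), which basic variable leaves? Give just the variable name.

x1

Ratios: row 1 (x1): 3/(5/3) = 9/5; row 2 (x2): entry -4/3 ≤ 0, skip; row 3 (s3): entry -13/3 ≤ 0, skip.
Minimum ratio 9/5 is in the x1 row, so x1 leaves.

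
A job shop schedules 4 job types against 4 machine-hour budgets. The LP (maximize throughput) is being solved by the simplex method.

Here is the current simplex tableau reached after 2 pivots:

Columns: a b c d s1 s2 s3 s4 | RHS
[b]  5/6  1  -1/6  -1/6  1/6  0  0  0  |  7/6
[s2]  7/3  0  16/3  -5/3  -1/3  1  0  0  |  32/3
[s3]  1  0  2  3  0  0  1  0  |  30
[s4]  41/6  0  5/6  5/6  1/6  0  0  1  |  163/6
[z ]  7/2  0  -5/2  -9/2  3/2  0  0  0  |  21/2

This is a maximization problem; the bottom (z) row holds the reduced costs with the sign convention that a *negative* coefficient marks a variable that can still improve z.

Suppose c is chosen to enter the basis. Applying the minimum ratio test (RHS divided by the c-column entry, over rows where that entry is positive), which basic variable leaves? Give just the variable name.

Ratios: row 1 (b): entry -1/6 ≤ 0, skip; row 2 (s2): (32/3)/(16/3) = 2; row 3 (s3): 30/2 = 15; row 4 (s4): (163/6)/(5/6) = 163/5.
Minimum ratio 2 is in the s2 row, so s2 leaves.

s2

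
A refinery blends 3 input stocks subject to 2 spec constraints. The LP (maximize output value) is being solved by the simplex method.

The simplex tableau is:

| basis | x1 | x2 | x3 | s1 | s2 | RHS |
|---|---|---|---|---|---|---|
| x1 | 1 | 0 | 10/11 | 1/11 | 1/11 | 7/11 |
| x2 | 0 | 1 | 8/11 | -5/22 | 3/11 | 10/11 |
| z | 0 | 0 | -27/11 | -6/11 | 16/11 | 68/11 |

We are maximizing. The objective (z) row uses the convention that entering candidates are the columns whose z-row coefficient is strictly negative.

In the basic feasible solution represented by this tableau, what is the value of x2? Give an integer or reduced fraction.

10/11

x2 is basic (row 2); its value is the RHS of that row: 10/11.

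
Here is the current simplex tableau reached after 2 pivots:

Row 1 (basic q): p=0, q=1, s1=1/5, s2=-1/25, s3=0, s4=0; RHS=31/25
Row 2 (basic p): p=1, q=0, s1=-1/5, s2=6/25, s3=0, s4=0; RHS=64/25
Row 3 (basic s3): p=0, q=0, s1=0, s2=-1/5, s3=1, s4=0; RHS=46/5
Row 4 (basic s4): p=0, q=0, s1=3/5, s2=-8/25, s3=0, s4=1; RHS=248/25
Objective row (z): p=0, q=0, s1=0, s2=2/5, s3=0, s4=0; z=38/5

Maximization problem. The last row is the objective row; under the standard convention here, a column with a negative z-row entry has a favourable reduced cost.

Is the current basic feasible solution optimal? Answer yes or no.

yes

No objective-row coefficient is strictly negative, so no entering variable exists; the tableau is optimal.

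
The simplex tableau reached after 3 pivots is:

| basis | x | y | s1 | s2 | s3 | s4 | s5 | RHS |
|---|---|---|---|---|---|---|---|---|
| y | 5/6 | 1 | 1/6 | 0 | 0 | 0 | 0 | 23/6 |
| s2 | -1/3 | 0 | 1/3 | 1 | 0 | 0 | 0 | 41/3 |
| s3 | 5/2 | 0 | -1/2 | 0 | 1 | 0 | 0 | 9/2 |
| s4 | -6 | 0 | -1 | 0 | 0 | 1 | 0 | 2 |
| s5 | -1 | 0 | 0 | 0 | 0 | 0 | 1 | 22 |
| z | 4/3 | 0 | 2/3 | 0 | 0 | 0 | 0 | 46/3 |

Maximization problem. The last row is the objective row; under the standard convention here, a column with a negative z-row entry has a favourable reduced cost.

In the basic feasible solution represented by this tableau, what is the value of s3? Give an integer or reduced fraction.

s3 is basic (row 3); its value is the RHS of that row: 9/2.

9/2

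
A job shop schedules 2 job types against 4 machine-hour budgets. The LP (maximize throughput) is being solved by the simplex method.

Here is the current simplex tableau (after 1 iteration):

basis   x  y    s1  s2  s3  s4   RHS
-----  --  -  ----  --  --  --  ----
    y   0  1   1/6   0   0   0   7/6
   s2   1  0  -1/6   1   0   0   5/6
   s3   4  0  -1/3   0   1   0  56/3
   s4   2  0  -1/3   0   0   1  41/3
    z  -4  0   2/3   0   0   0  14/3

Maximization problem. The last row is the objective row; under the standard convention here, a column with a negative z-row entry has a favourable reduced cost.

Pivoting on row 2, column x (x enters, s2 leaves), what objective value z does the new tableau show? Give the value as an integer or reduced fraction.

8

Minimum ratio for x: (5/6)/1 = 5/6.
z changes by −(z-row coeff of x)·ratio = −(-4)·(5/6) = 10/3.
New z = 14/3 + (10/3) = 8.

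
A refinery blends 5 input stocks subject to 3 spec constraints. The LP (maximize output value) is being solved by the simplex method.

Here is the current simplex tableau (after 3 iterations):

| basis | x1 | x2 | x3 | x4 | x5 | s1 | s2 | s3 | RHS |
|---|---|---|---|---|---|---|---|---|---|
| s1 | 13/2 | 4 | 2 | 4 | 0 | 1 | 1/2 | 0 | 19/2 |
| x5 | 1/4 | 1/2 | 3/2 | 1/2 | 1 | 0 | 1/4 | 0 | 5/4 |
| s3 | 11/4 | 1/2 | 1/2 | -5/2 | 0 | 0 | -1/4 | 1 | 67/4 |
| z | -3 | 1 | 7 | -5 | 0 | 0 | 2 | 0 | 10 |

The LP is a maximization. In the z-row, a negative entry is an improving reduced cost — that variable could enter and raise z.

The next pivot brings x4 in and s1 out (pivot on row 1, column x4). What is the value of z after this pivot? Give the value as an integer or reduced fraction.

Minimum ratio for x4: (19/2)/4 = 19/8.
z changes by −(z-row coeff of x4)·ratio = −(-5)·(19/8) = 95/8.
New z = 10 + (95/8) = 175/8.

175/8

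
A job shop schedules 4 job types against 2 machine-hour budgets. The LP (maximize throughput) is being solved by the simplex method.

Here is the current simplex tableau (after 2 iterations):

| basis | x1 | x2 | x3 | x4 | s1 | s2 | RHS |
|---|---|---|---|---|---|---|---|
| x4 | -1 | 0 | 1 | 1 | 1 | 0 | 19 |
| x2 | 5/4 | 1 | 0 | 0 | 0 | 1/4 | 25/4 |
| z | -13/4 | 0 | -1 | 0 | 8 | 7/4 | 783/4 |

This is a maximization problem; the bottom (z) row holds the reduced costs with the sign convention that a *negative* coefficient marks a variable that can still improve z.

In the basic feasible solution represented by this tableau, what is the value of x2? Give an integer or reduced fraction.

25/4

x2 is basic (row 2); its value is the RHS of that row: 25/4.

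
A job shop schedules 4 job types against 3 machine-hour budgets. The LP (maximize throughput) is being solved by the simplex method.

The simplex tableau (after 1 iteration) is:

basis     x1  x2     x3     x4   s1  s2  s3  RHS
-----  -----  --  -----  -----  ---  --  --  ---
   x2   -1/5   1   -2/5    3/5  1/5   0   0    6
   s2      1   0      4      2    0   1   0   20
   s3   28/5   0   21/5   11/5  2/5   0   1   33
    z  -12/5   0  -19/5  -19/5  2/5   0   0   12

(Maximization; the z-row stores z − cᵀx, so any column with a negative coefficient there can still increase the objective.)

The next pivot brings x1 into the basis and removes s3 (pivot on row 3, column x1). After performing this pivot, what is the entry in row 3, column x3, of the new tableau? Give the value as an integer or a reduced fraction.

3/4

Pivot element is row 3, column x1: 28/5.
Normalize row 3: new (row 3, x3) = (21/5)/(28/5) = 3/4.
Row 3 is the pivot row, so the entry is 3/4.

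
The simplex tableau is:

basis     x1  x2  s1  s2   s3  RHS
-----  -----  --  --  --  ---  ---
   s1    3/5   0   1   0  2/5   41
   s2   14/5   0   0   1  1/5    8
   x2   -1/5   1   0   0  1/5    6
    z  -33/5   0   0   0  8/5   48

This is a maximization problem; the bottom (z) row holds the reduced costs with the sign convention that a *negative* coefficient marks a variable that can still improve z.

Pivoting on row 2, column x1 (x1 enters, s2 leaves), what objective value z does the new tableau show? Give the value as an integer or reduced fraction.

Minimum ratio for x1: 8/(14/5) = 20/7.
z changes by −(z-row coeff of x1)·ratio = −(-33/5)·(20/7) = 132/7.
New z = 48 + (132/7) = 468/7.

468/7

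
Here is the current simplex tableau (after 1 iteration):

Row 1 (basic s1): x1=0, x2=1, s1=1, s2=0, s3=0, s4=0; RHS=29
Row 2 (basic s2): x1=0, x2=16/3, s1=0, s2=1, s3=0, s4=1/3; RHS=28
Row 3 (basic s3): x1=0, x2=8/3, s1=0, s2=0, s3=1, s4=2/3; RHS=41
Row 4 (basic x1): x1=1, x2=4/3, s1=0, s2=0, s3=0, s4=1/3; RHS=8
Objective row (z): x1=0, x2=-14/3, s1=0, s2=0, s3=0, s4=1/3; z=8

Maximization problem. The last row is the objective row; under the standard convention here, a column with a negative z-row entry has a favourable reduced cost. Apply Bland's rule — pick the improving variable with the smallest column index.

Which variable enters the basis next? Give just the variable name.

x2

Objective-row coefficients: x1: 0, x2: -14/3, s1: 0, s2: 0, s3: 0, s4: 1/3.
Improving columns: x2. Bland's rule picks the smallest column index → x2.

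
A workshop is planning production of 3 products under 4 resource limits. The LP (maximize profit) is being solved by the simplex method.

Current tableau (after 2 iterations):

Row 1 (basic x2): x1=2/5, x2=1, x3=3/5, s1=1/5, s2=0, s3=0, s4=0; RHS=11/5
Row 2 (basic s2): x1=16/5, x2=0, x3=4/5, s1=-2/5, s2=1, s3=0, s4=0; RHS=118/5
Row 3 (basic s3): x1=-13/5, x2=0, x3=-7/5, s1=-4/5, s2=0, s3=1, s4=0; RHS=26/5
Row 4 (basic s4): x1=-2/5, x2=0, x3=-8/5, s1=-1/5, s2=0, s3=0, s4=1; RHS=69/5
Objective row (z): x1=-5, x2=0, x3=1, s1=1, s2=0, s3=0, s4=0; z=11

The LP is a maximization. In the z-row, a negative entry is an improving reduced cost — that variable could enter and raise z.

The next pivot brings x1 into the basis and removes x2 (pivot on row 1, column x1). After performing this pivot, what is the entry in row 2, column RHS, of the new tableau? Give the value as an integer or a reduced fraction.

6

Pivot element is row 1, column x1: 2/5.
Normalize row 1: new (row 1, RHS) = (11/5)/(2/5) = 11/2.
row 2 ← row 2 − (16/5)·(new row 1): 118/5 − (16/5)·(11/2) = 6.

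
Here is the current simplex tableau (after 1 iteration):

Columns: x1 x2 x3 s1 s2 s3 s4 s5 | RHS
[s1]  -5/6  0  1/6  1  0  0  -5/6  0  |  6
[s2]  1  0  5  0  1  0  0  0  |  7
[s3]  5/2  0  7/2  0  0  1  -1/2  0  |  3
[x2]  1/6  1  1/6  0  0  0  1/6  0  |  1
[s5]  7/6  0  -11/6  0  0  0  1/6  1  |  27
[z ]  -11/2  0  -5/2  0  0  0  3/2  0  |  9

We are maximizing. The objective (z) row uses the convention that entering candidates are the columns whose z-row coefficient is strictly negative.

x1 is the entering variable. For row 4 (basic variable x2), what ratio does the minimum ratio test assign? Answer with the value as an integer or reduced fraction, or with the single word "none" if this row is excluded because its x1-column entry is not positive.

6

Ratio = RHS / (x1 entry) = 1 / (1/6) = 6.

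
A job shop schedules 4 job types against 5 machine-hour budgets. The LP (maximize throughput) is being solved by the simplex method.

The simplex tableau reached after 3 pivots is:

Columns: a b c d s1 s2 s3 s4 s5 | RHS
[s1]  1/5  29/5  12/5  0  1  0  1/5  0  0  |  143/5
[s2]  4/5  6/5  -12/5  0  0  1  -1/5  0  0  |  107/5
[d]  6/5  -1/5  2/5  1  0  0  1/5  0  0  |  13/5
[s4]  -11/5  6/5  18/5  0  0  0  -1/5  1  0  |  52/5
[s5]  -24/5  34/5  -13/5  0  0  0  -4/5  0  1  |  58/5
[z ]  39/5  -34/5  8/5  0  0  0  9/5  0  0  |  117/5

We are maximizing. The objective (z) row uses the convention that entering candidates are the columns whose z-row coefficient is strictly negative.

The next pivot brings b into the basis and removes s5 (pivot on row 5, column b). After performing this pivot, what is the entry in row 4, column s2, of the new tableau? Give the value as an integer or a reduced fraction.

Pivot element is row 5, column b: 34/5.
Normalize row 5: new (row 5, s2) = 0/(34/5) = 0.
row 4 ← row 4 − (6/5)·(new row 5): 0 − (6/5)·0 = 0.

0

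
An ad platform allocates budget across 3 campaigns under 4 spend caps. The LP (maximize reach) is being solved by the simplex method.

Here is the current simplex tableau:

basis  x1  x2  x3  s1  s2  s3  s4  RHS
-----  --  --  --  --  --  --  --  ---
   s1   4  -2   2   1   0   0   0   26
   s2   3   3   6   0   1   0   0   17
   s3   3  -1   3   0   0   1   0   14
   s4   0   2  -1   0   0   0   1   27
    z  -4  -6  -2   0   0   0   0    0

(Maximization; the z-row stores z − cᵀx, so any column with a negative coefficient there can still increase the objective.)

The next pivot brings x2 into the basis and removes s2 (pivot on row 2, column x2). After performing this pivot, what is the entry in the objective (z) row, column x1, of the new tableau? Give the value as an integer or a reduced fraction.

2

Pivot element is row 2, column x2: 3.
Normalize row 2: new (row 2, x1) = 3/3 = 1.
z-row ← z-row − (-6)·(new row 2): -4 − (-6)·1 = 2.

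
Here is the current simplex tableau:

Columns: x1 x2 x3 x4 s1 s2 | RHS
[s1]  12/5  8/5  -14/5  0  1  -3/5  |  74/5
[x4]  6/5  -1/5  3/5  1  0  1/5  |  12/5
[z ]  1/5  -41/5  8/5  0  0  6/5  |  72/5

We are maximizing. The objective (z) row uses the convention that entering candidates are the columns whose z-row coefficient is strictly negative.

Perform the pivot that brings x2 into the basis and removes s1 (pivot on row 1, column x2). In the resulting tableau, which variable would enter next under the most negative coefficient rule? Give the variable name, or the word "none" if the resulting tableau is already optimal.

x3

Pivot element 8/5. New z-row = old z-row − (-41/5)·(row 1/(8/5)).
Updated z-row coefficients: x1: 25/2, x2: 0, x3: -51/4, x4: 0, s1: 41/8, s2: -15/8.
The most negative is -51/4 in column x3, so x3 would enter next.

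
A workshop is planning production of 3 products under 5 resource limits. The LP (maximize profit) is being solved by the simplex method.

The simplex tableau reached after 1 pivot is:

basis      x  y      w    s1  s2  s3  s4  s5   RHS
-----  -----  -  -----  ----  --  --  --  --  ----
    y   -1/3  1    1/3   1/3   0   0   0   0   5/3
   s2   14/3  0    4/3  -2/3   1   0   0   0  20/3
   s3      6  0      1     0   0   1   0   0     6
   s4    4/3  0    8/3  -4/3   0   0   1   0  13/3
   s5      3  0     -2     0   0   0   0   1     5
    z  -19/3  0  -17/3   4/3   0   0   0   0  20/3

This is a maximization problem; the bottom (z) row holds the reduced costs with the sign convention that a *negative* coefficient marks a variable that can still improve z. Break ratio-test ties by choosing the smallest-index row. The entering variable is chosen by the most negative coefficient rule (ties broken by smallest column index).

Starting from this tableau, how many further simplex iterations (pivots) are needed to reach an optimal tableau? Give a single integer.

pivot: x in, s3 out → z = 13
pivot: w in, s4 out → z = 821/44
pivot: s1 in, y out → z = 527/24
No improving column remains; optimal.

3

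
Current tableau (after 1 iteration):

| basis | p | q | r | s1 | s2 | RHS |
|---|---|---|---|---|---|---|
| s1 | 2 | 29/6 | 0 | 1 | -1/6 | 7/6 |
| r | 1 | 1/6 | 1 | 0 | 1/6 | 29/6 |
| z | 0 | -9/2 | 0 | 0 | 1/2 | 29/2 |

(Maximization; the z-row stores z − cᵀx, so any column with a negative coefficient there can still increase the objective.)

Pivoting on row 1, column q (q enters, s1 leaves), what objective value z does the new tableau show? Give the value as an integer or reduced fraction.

452/29

Minimum ratio for q: (7/6)/(29/6) = 7/29.
z changes by −(z-row coeff of q)·ratio = −(-9/2)·(7/29) = 63/58.
New z = 29/2 + (63/58) = 452/29.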